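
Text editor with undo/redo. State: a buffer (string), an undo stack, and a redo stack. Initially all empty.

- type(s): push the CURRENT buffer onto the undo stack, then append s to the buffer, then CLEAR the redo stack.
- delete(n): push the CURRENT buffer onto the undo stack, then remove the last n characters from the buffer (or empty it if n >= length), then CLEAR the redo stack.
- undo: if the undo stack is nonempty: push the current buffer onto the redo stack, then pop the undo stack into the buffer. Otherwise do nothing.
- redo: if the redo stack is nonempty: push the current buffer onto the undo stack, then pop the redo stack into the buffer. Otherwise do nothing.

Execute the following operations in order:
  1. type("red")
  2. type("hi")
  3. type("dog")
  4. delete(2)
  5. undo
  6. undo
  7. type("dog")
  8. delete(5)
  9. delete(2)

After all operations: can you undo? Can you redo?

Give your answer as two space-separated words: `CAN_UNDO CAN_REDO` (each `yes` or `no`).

After op 1 (type): buf='red' undo_depth=1 redo_depth=0
After op 2 (type): buf='redhi' undo_depth=2 redo_depth=0
After op 3 (type): buf='redhidog' undo_depth=3 redo_depth=0
After op 4 (delete): buf='redhid' undo_depth=4 redo_depth=0
After op 5 (undo): buf='redhidog' undo_depth=3 redo_depth=1
After op 6 (undo): buf='redhi' undo_depth=2 redo_depth=2
After op 7 (type): buf='redhidog' undo_depth=3 redo_depth=0
After op 8 (delete): buf='red' undo_depth=4 redo_depth=0
After op 9 (delete): buf='r' undo_depth=5 redo_depth=0

Answer: yes no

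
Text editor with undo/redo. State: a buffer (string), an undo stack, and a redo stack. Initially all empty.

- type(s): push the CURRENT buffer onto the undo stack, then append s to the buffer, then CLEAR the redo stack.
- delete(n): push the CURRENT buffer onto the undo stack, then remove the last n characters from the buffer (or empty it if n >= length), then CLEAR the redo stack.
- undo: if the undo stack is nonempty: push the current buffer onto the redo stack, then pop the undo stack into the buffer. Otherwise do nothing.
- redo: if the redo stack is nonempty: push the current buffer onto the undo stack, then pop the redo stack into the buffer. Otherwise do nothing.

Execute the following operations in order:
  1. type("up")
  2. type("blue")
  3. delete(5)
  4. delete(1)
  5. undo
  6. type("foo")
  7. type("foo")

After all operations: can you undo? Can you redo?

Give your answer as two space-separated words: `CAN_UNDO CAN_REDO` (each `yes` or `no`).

After op 1 (type): buf='up' undo_depth=1 redo_depth=0
After op 2 (type): buf='upblue' undo_depth=2 redo_depth=0
After op 3 (delete): buf='u' undo_depth=3 redo_depth=0
After op 4 (delete): buf='(empty)' undo_depth=4 redo_depth=0
After op 5 (undo): buf='u' undo_depth=3 redo_depth=1
After op 6 (type): buf='ufoo' undo_depth=4 redo_depth=0
After op 7 (type): buf='ufoofoo' undo_depth=5 redo_depth=0

Answer: yes no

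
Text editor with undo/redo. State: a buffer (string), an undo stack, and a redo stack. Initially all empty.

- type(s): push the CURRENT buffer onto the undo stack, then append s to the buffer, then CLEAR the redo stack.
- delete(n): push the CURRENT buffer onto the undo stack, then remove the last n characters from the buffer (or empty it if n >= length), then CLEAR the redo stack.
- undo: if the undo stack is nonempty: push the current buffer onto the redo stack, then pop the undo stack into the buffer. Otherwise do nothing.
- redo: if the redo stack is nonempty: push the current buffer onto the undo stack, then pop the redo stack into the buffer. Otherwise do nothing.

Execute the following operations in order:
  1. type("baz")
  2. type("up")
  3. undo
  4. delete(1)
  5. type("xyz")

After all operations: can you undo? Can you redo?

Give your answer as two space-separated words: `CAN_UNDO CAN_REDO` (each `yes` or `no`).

After op 1 (type): buf='baz' undo_depth=1 redo_depth=0
After op 2 (type): buf='bazup' undo_depth=2 redo_depth=0
After op 3 (undo): buf='baz' undo_depth=1 redo_depth=1
After op 4 (delete): buf='ba' undo_depth=2 redo_depth=0
After op 5 (type): buf='baxyz' undo_depth=3 redo_depth=0

Answer: yes no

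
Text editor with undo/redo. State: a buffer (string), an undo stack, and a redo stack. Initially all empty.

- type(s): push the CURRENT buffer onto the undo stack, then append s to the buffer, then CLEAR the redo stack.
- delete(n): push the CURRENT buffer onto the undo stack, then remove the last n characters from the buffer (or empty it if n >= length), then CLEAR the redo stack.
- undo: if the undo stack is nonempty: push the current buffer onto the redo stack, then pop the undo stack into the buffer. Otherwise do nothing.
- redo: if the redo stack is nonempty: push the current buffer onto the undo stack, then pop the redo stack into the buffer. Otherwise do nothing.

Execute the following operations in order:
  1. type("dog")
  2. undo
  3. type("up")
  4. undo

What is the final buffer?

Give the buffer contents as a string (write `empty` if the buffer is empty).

After op 1 (type): buf='dog' undo_depth=1 redo_depth=0
After op 2 (undo): buf='(empty)' undo_depth=0 redo_depth=1
After op 3 (type): buf='up' undo_depth=1 redo_depth=0
After op 4 (undo): buf='(empty)' undo_depth=0 redo_depth=1

Answer: empty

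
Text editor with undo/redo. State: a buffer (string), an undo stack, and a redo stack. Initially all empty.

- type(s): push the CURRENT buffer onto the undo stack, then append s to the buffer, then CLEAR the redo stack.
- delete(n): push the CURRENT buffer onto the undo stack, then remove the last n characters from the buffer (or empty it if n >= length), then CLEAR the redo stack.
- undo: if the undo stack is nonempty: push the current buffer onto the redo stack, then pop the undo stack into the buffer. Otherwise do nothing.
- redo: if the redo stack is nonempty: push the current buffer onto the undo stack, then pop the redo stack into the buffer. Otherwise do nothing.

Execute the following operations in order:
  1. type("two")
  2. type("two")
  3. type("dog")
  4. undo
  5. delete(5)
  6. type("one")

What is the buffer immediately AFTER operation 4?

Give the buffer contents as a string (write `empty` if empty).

After op 1 (type): buf='two' undo_depth=1 redo_depth=0
After op 2 (type): buf='twotwo' undo_depth=2 redo_depth=0
After op 3 (type): buf='twotwodog' undo_depth=3 redo_depth=0
After op 4 (undo): buf='twotwo' undo_depth=2 redo_depth=1

Answer: twotwo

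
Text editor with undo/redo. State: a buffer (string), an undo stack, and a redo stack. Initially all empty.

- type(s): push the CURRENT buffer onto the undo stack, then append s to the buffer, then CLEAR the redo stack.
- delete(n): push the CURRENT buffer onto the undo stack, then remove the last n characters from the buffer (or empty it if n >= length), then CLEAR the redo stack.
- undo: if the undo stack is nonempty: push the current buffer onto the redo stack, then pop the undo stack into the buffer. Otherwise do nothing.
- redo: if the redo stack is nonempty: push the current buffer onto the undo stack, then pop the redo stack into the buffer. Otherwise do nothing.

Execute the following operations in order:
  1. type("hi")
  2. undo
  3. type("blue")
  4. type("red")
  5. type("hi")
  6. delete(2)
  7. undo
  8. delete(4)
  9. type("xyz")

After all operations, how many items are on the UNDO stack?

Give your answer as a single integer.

Answer: 5

Derivation:
After op 1 (type): buf='hi' undo_depth=1 redo_depth=0
After op 2 (undo): buf='(empty)' undo_depth=0 redo_depth=1
After op 3 (type): buf='blue' undo_depth=1 redo_depth=0
After op 4 (type): buf='bluered' undo_depth=2 redo_depth=0
After op 5 (type): buf='blueredhi' undo_depth=3 redo_depth=0
After op 6 (delete): buf='bluered' undo_depth=4 redo_depth=0
After op 7 (undo): buf='blueredhi' undo_depth=3 redo_depth=1
After op 8 (delete): buf='bluer' undo_depth=4 redo_depth=0
After op 9 (type): buf='bluerxyz' undo_depth=5 redo_depth=0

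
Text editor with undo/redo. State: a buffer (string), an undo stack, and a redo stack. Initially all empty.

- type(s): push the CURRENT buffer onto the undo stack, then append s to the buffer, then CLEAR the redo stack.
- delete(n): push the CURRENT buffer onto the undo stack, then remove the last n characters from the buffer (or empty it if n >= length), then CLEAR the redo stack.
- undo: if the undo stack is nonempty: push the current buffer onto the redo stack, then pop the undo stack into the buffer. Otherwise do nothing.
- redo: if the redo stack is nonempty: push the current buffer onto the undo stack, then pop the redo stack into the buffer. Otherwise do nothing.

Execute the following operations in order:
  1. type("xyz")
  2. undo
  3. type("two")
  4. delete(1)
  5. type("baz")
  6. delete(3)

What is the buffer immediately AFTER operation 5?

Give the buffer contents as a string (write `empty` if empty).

Answer: twbaz

Derivation:
After op 1 (type): buf='xyz' undo_depth=1 redo_depth=0
After op 2 (undo): buf='(empty)' undo_depth=0 redo_depth=1
After op 3 (type): buf='two' undo_depth=1 redo_depth=0
After op 4 (delete): buf='tw' undo_depth=2 redo_depth=0
After op 5 (type): buf='twbaz' undo_depth=3 redo_depth=0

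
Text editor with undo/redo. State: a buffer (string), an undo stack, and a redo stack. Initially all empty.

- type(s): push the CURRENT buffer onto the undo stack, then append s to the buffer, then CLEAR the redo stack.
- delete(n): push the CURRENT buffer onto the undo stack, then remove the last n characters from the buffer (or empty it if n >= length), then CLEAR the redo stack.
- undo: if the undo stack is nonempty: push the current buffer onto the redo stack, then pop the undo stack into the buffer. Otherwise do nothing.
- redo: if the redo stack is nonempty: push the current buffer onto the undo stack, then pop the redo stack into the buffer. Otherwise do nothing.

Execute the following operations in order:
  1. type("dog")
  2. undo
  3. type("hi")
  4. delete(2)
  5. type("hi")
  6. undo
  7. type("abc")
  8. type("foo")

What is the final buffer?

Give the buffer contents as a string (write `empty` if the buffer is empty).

Answer: abcfoo

Derivation:
After op 1 (type): buf='dog' undo_depth=1 redo_depth=0
After op 2 (undo): buf='(empty)' undo_depth=0 redo_depth=1
After op 3 (type): buf='hi' undo_depth=1 redo_depth=0
After op 4 (delete): buf='(empty)' undo_depth=2 redo_depth=0
After op 5 (type): buf='hi' undo_depth=3 redo_depth=0
After op 6 (undo): buf='(empty)' undo_depth=2 redo_depth=1
After op 7 (type): buf='abc' undo_depth=3 redo_depth=0
After op 8 (type): buf='abcfoo' undo_depth=4 redo_depth=0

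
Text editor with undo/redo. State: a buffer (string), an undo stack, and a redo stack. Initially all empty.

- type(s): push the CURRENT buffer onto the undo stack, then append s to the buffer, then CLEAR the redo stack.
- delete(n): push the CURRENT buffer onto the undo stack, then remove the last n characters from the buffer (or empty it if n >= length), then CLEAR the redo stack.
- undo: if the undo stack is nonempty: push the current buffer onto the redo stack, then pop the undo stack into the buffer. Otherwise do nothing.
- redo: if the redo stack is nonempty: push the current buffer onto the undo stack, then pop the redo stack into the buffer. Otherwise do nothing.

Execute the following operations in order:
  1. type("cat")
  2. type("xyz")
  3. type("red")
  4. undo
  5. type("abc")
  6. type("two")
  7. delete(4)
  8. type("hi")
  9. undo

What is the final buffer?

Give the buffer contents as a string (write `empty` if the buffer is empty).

After op 1 (type): buf='cat' undo_depth=1 redo_depth=0
After op 2 (type): buf='catxyz' undo_depth=2 redo_depth=0
After op 3 (type): buf='catxyzred' undo_depth=3 redo_depth=0
After op 4 (undo): buf='catxyz' undo_depth=2 redo_depth=1
After op 5 (type): buf='catxyzabc' undo_depth=3 redo_depth=0
After op 6 (type): buf='catxyzabctwo' undo_depth=4 redo_depth=0
After op 7 (delete): buf='catxyzab' undo_depth=5 redo_depth=0
After op 8 (type): buf='catxyzabhi' undo_depth=6 redo_depth=0
After op 9 (undo): buf='catxyzab' undo_depth=5 redo_depth=1

Answer: catxyzab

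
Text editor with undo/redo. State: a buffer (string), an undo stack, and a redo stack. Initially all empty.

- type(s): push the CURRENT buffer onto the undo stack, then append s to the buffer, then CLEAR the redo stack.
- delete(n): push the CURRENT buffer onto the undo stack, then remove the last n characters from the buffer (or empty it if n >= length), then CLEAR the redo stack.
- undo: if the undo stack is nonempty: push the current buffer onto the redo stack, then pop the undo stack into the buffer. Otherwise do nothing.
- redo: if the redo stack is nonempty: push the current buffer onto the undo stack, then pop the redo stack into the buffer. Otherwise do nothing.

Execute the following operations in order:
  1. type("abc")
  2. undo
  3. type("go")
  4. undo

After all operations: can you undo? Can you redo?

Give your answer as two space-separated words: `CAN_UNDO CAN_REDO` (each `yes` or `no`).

Answer: no yes

Derivation:
After op 1 (type): buf='abc' undo_depth=1 redo_depth=0
After op 2 (undo): buf='(empty)' undo_depth=0 redo_depth=1
After op 3 (type): buf='go' undo_depth=1 redo_depth=0
After op 4 (undo): buf='(empty)' undo_depth=0 redo_depth=1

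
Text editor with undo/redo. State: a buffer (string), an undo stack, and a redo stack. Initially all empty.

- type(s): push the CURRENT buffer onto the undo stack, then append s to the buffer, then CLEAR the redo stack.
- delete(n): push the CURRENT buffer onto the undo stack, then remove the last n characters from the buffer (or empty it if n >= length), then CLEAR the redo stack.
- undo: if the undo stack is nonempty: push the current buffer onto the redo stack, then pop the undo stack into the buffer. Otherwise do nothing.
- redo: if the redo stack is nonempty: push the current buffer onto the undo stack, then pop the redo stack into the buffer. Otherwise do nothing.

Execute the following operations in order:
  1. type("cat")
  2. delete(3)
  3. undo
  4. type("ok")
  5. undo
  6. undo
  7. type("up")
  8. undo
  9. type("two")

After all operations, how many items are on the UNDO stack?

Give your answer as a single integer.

Answer: 1

Derivation:
After op 1 (type): buf='cat' undo_depth=1 redo_depth=0
After op 2 (delete): buf='(empty)' undo_depth=2 redo_depth=0
After op 3 (undo): buf='cat' undo_depth=1 redo_depth=1
After op 4 (type): buf='catok' undo_depth=2 redo_depth=0
After op 5 (undo): buf='cat' undo_depth=1 redo_depth=1
After op 6 (undo): buf='(empty)' undo_depth=0 redo_depth=2
After op 7 (type): buf='up' undo_depth=1 redo_depth=0
After op 8 (undo): buf='(empty)' undo_depth=0 redo_depth=1
After op 9 (type): buf='two' undo_depth=1 redo_depth=0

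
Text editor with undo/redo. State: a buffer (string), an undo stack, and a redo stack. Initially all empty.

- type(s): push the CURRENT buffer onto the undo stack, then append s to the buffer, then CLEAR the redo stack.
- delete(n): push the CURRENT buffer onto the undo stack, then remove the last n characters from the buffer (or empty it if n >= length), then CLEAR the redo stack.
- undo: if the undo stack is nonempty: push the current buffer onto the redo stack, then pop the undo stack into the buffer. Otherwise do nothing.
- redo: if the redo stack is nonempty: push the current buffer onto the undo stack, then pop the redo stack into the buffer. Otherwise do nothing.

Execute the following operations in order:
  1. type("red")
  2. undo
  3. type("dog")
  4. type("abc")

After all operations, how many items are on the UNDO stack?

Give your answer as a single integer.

After op 1 (type): buf='red' undo_depth=1 redo_depth=0
After op 2 (undo): buf='(empty)' undo_depth=0 redo_depth=1
After op 3 (type): buf='dog' undo_depth=1 redo_depth=0
After op 4 (type): buf='dogabc' undo_depth=2 redo_depth=0

Answer: 2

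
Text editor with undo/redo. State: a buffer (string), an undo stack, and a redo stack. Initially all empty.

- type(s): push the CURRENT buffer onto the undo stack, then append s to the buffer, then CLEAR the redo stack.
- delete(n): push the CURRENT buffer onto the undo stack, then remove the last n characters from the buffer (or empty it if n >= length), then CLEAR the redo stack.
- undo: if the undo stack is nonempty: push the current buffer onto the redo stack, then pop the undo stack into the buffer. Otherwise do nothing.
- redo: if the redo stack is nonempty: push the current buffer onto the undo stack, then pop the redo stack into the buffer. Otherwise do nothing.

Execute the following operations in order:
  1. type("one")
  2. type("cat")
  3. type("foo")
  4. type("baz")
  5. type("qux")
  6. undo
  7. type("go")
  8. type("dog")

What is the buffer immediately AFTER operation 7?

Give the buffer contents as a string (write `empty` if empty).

Answer: onecatfoobazgo

Derivation:
After op 1 (type): buf='one' undo_depth=1 redo_depth=0
After op 2 (type): buf='onecat' undo_depth=2 redo_depth=0
After op 3 (type): buf='onecatfoo' undo_depth=3 redo_depth=0
After op 4 (type): buf='onecatfoobaz' undo_depth=4 redo_depth=0
After op 5 (type): buf='onecatfoobazqux' undo_depth=5 redo_depth=0
After op 6 (undo): buf='onecatfoobaz' undo_depth=4 redo_depth=1
After op 7 (type): buf='onecatfoobazgo' undo_depth=5 redo_depth=0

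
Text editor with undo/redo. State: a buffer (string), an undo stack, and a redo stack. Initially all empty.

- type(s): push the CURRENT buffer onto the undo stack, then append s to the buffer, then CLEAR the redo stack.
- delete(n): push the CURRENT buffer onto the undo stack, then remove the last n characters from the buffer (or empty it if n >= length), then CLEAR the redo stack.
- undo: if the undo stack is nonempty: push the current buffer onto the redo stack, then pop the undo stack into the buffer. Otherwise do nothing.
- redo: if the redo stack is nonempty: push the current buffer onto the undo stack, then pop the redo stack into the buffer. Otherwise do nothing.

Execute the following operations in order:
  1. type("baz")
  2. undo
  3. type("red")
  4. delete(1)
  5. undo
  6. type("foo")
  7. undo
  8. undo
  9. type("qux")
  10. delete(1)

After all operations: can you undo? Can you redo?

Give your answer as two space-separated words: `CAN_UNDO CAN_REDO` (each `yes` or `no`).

After op 1 (type): buf='baz' undo_depth=1 redo_depth=0
After op 2 (undo): buf='(empty)' undo_depth=0 redo_depth=1
After op 3 (type): buf='red' undo_depth=1 redo_depth=0
After op 4 (delete): buf='re' undo_depth=2 redo_depth=0
After op 5 (undo): buf='red' undo_depth=1 redo_depth=1
After op 6 (type): buf='redfoo' undo_depth=2 redo_depth=0
After op 7 (undo): buf='red' undo_depth=1 redo_depth=1
After op 8 (undo): buf='(empty)' undo_depth=0 redo_depth=2
After op 9 (type): buf='qux' undo_depth=1 redo_depth=0
After op 10 (delete): buf='qu' undo_depth=2 redo_depth=0

Answer: yes no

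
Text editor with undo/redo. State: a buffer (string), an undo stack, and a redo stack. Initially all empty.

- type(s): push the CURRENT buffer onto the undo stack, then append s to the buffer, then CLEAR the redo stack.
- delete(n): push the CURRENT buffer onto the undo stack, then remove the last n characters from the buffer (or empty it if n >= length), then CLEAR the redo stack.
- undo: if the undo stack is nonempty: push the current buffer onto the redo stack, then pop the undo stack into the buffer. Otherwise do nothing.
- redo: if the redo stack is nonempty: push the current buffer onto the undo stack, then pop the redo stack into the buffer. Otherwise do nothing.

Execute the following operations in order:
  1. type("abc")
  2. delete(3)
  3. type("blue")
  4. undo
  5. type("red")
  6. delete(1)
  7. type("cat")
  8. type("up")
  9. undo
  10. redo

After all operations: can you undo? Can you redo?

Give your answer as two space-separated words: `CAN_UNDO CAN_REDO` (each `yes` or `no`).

After op 1 (type): buf='abc' undo_depth=1 redo_depth=0
After op 2 (delete): buf='(empty)' undo_depth=2 redo_depth=0
After op 3 (type): buf='blue' undo_depth=3 redo_depth=0
After op 4 (undo): buf='(empty)' undo_depth=2 redo_depth=1
After op 5 (type): buf='red' undo_depth=3 redo_depth=0
After op 6 (delete): buf='re' undo_depth=4 redo_depth=0
After op 7 (type): buf='recat' undo_depth=5 redo_depth=0
After op 8 (type): buf='recatup' undo_depth=6 redo_depth=0
After op 9 (undo): buf='recat' undo_depth=5 redo_depth=1
After op 10 (redo): buf='recatup' undo_depth=6 redo_depth=0

Answer: yes no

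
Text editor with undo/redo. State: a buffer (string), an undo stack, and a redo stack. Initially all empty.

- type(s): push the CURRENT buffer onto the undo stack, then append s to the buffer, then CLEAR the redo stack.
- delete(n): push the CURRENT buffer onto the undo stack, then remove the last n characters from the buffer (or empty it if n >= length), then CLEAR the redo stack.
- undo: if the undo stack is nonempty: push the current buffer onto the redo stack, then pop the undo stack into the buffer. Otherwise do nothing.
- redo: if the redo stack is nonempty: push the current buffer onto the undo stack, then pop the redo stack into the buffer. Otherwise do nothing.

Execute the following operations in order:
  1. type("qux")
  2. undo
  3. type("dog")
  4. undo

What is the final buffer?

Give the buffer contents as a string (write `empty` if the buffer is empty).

After op 1 (type): buf='qux' undo_depth=1 redo_depth=0
After op 2 (undo): buf='(empty)' undo_depth=0 redo_depth=1
After op 3 (type): buf='dog' undo_depth=1 redo_depth=0
After op 4 (undo): buf='(empty)' undo_depth=0 redo_depth=1

Answer: empty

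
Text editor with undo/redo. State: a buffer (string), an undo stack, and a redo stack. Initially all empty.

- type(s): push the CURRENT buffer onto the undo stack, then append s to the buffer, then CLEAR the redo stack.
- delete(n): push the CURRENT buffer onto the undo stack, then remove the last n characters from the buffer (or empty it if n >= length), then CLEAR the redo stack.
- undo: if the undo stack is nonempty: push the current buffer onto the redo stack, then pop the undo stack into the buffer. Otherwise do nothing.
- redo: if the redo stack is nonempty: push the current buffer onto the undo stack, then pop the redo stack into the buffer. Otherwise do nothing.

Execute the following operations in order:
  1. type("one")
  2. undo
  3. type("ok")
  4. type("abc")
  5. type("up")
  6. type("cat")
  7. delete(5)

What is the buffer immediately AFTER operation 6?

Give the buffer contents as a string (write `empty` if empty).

Answer: okabcupcat

Derivation:
After op 1 (type): buf='one' undo_depth=1 redo_depth=0
After op 2 (undo): buf='(empty)' undo_depth=0 redo_depth=1
After op 3 (type): buf='ok' undo_depth=1 redo_depth=0
After op 4 (type): buf='okabc' undo_depth=2 redo_depth=0
After op 5 (type): buf='okabcup' undo_depth=3 redo_depth=0
After op 6 (type): buf='okabcupcat' undo_depth=4 redo_depth=0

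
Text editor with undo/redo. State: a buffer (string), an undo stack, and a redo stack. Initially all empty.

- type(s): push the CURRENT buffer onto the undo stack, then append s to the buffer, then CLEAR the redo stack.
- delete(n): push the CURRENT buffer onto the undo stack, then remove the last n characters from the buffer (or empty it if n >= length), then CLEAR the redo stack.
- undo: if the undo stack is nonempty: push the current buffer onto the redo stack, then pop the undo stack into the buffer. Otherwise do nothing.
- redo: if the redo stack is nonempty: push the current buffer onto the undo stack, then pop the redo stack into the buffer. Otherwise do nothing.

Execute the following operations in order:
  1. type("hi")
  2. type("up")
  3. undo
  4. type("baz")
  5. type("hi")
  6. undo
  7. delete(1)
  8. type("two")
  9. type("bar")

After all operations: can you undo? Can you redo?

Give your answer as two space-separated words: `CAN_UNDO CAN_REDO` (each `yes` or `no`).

After op 1 (type): buf='hi' undo_depth=1 redo_depth=0
After op 2 (type): buf='hiup' undo_depth=2 redo_depth=0
After op 3 (undo): buf='hi' undo_depth=1 redo_depth=1
After op 4 (type): buf='hibaz' undo_depth=2 redo_depth=0
After op 5 (type): buf='hibazhi' undo_depth=3 redo_depth=0
After op 6 (undo): buf='hibaz' undo_depth=2 redo_depth=1
After op 7 (delete): buf='hiba' undo_depth=3 redo_depth=0
After op 8 (type): buf='hibatwo' undo_depth=4 redo_depth=0
After op 9 (type): buf='hibatwobar' undo_depth=5 redo_depth=0

Answer: yes no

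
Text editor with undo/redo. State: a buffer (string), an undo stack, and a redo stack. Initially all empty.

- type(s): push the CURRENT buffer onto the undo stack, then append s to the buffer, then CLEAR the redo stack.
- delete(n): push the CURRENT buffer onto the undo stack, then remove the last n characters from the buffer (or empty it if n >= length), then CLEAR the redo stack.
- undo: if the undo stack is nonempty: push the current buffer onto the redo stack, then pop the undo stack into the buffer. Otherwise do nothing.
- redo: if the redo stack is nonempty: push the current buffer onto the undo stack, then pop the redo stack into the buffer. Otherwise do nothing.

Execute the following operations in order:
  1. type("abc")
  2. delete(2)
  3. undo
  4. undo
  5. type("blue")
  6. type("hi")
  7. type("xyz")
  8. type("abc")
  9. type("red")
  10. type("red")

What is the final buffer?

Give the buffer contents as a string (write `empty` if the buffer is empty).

After op 1 (type): buf='abc' undo_depth=1 redo_depth=0
After op 2 (delete): buf='a' undo_depth=2 redo_depth=0
After op 3 (undo): buf='abc' undo_depth=1 redo_depth=1
After op 4 (undo): buf='(empty)' undo_depth=0 redo_depth=2
After op 5 (type): buf='blue' undo_depth=1 redo_depth=0
After op 6 (type): buf='bluehi' undo_depth=2 redo_depth=0
After op 7 (type): buf='bluehixyz' undo_depth=3 redo_depth=0
After op 8 (type): buf='bluehixyzabc' undo_depth=4 redo_depth=0
After op 9 (type): buf='bluehixyzabcred' undo_depth=5 redo_depth=0
After op 10 (type): buf='bluehixyzabcredred' undo_depth=6 redo_depth=0

Answer: bluehixyzabcredred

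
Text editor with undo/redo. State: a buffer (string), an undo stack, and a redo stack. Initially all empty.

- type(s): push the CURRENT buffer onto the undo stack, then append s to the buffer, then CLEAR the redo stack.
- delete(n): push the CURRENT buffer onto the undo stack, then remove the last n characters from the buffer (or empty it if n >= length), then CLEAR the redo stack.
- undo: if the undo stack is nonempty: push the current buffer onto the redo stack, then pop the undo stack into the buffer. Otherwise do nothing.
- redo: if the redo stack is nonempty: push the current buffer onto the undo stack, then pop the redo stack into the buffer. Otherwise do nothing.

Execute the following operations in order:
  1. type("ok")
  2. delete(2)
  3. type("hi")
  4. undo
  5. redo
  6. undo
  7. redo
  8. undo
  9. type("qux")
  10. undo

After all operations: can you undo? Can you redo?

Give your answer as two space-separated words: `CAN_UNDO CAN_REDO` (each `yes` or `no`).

After op 1 (type): buf='ok' undo_depth=1 redo_depth=0
After op 2 (delete): buf='(empty)' undo_depth=2 redo_depth=0
After op 3 (type): buf='hi' undo_depth=3 redo_depth=0
After op 4 (undo): buf='(empty)' undo_depth=2 redo_depth=1
After op 5 (redo): buf='hi' undo_depth=3 redo_depth=0
After op 6 (undo): buf='(empty)' undo_depth=2 redo_depth=1
After op 7 (redo): buf='hi' undo_depth=3 redo_depth=0
After op 8 (undo): buf='(empty)' undo_depth=2 redo_depth=1
After op 9 (type): buf='qux' undo_depth=3 redo_depth=0
After op 10 (undo): buf='(empty)' undo_depth=2 redo_depth=1

Answer: yes yes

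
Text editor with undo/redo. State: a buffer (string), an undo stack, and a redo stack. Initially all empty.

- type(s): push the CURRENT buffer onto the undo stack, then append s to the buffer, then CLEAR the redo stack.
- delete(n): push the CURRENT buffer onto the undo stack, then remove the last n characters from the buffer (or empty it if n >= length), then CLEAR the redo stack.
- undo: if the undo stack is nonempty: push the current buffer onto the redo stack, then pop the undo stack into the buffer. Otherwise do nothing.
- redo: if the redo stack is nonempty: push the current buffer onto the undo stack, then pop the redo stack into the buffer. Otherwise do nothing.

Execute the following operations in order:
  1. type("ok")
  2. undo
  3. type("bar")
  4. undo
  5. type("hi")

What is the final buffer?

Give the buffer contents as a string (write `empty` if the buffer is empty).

Answer: hi

Derivation:
After op 1 (type): buf='ok' undo_depth=1 redo_depth=0
After op 2 (undo): buf='(empty)' undo_depth=0 redo_depth=1
After op 3 (type): buf='bar' undo_depth=1 redo_depth=0
After op 4 (undo): buf='(empty)' undo_depth=0 redo_depth=1
After op 5 (type): buf='hi' undo_depth=1 redo_depth=0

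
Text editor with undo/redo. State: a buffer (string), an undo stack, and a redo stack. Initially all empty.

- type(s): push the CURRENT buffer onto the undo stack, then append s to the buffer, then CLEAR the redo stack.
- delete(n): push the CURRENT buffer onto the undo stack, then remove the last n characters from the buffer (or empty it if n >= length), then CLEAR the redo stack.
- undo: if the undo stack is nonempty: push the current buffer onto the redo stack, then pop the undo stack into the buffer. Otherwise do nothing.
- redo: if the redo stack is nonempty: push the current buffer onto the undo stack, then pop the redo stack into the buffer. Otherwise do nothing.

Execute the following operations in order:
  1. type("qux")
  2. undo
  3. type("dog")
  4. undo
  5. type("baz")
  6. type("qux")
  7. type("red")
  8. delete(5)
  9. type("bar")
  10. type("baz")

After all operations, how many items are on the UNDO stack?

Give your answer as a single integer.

After op 1 (type): buf='qux' undo_depth=1 redo_depth=0
After op 2 (undo): buf='(empty)' undo_depth=0 redo_depth=1
After op 3 (type): buf='dog' undo_depth=1 redo_depth=0
After op 4 (undo): buf='(empty)' undo_depth=0 redo_depth=1
After op 5 (type): buf='baz' undo_depth=1 redo_depth=0
After op 6 (type): buf='bazqux' undo_depth=2 redo_depth=0
After op 7 (type): buf='bazquxred' undo_depth=3 redo_depth=0
After op 8 (delete): buf='bazq' undo_depth=4 redo_depth=0
After op 9 (type): buf='bazqbar' undo_depth=5 redo_depth=0
After op 10 (type): buf='bazqbarbaz' undo_depth=6 redo_depth=0

Answer: 6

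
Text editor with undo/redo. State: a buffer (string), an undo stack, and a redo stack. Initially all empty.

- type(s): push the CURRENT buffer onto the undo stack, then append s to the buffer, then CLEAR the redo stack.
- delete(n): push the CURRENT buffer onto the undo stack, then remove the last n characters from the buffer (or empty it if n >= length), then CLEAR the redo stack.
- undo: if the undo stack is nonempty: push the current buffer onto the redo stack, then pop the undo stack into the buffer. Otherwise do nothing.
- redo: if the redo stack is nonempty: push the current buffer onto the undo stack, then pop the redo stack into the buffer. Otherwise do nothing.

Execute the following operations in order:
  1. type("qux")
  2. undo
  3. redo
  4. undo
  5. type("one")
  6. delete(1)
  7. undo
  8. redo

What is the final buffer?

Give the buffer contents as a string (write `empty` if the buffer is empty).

After op 1 (type): buf='qux' undo_depth=1 redo_depth=0
After op 2 (undo): buf='(empty)' undo_depth=0 redo_depth=1
After op 3 (redo): buf='qux' undo_depth=1 redo_depth=0
After op 4 (undo): buf='(empty)' undo_depth=0 redo_depth=1
After op 5 (type): buf='one' undo_depth=1 redo_depth=0
After op 6 (delete): buf='on' undo_depth=2 redo_depth=0
After op 7 (undo): buf='one' undo_depth=1 redo_depth=1
After op 8 (redo): buf='on' undo_depth=2 redo_depth=0

Answer: on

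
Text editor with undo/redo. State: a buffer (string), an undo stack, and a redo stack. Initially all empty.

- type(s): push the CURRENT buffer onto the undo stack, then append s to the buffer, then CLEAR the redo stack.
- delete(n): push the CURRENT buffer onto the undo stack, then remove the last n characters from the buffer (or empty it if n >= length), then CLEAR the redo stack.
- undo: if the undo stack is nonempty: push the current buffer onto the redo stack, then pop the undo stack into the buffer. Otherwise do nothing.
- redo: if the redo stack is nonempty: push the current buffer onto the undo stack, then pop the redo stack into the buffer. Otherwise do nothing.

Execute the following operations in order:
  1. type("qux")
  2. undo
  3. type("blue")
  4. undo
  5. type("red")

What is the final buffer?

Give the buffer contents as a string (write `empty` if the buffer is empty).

Answer: red

Derivation:
After op 1 (type): buf='qux' undo_depth=1 redo_depth=0
After op 2 (undo): buf='(empty)' undo_depth=0 redo_depth=1
After op 3 (type): buf='blue' undo_depth=1 redo_depth=0
After op 4 (undo): buf='(empty)' undo_depth=0 redo_depth=1
After op 5 (type): buf='red' undo_depth=1 redo_depth=0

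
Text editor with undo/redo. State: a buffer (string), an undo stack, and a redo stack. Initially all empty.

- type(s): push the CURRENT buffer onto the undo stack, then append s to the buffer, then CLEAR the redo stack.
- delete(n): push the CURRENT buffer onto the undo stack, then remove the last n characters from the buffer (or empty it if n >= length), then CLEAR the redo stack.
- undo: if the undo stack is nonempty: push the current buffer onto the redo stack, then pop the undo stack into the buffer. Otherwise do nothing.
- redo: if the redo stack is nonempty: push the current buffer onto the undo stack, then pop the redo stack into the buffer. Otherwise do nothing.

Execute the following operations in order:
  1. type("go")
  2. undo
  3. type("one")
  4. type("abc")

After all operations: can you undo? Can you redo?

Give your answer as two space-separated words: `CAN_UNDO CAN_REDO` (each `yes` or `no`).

Answer: yes no

Derivation:
After op 1 (type): buf='go' undo_depth=1 redo_depth=0
After op 2 (undo): buf='(empty)' undo_depth=0 redo_depth=1
After op 3 (type): buf='one' undo_depth=1 redo_depth=0
After op 4 (type): buf='oneabc' undo_depth=2 redo_depth=0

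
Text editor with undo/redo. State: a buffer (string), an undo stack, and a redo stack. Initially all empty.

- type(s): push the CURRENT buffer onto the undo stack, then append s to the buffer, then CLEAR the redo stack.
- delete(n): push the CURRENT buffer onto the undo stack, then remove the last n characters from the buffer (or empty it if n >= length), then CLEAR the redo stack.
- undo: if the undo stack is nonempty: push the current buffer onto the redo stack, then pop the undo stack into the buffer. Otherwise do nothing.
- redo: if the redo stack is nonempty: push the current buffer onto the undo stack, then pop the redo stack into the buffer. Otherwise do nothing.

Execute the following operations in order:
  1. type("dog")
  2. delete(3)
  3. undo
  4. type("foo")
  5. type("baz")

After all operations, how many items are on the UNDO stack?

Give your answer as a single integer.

After op 1 (type): buf='dog' undo_depth=1 redo_depth=0
After op 2 (delete): buf='(empty)' undo_depth=2 redo_depth=0
After op 3 (undo): buf='dog' undo_depth=1 redo_depth=1
After op 4 (type): buf='dogfoo' undo_depth=2 redo_depth=0
After op 5 (type): buf='dogfoobaz' undo_depth=3 redo_depth=0

Answer: 3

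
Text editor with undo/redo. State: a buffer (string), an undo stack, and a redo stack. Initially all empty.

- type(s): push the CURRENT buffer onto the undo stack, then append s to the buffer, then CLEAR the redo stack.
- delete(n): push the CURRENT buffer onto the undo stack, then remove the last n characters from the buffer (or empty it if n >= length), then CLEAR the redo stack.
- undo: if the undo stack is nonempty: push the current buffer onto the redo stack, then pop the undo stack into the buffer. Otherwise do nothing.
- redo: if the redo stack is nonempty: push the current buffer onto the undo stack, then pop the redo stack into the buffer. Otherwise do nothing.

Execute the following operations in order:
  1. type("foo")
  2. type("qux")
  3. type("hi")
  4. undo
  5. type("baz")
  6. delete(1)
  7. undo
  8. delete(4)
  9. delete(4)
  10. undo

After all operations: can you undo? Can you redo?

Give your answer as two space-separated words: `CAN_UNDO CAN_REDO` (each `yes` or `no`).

Answer: yes yes

Derivation:
After op 1 (type): buf='foo' undo_depth=1 redo_depth=0
After op 2 (type): buf='fooqux' undo_depth=2 redo_depth=0
After op 3 (type): buf='fooquxhi' undo_depth=3 redo_depth=0
After op 4 (undo): buf='fooqux' undo_depth=2 redo_depth=1
After op 5 (type): buf='fooquxbaz' undo_depth=3 redo_depth=0
After op 6 (delete): buf='fooquxba' undo_depth=4 redo_depth=0
After op 7 (undo): buf='fooquxbaz' undo_depth=3 redo_depth=1
After op 8 (delete): buf='fooqu' undo_depth=4 redo_depth=0
After op 9 (delete): buf='f' undo_depth=5 redo_depth=0
After op 10 (undo): buf='fooqu' undo_depth=4 redo_depth=1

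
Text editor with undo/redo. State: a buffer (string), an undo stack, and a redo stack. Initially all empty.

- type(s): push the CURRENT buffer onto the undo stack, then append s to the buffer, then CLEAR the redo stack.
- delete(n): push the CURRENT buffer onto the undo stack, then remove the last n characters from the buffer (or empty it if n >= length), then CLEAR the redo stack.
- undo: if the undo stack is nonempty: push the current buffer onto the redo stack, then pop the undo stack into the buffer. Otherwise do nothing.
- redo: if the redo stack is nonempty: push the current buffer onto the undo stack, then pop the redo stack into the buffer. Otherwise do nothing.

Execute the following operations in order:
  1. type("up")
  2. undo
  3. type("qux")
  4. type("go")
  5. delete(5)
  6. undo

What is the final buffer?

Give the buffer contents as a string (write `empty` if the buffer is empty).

Answer: quxgo

Derivation:
After op 1 (type): buf='up' undo_depth=1 redo_depth=0
After op 2 (undo): buf='(empty)' undo_depth=0 redo_depth=1
After op 3 (type): buf='qux' undo_depth=1 redo_depth=0
After op 4 (type): buf='quxgo' undo_depth=2 redo_depth=0
After op 5 (delete): buf='(empty)' undo_depth=3 redo_depth=0
After op 6 (undo): buf='quxgo' undo_depth=2 redo_depth=1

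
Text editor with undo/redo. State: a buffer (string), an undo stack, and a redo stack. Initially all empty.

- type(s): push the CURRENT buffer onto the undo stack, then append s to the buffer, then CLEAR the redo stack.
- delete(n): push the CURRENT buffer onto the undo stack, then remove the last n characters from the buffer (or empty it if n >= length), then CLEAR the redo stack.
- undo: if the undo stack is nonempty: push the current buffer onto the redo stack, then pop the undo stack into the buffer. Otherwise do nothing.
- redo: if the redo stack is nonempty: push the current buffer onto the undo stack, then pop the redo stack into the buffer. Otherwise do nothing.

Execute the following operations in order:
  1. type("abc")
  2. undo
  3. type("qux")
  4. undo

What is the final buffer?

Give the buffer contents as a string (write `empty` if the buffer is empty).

Answer: empty

Derivation:
After op 1 (type): buf='abc' undo_depth=1 redo_depth=0
After op 2 (undo): buf='(empty)' undo_depth=0 redo_depth=1
After op 3 (type): buf='qux' undo_depth=1 redo_depth=0
After op 4 (undo): buf='(empty)' undo_depth=0 redo_depth=1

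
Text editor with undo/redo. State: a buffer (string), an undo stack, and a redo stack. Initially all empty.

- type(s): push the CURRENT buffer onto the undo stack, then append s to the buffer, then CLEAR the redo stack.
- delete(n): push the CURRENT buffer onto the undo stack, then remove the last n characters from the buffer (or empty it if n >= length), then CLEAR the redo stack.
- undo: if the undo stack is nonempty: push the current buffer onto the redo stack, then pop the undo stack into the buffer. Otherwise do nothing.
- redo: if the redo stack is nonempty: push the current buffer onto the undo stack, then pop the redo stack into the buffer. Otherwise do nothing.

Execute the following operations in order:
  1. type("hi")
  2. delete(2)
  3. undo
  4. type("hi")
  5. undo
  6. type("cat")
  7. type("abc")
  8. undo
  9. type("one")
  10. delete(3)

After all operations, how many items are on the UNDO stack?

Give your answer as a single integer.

Answer: 4

Derivation:
After op 1 (type): buf='hi' undo_depth=1 redo_depth=0
After op 2 (delete): buf='(empty)' undo_depth=2 redo_depth=0
After op 3 (undo): buf='hi' undo_depth=1 redo_depth=1
After op 4 (type): buf='hihi' undo_depth=2 redo_depth=0
After op 5 (undo): buf='hi' undo_depth=1 redo_depth=1
After op 6 (type): buf='hicat' undo_depth=2 redo_depth=0
After op 7 (type): buf='hicatabc' undo_depth=3 redo_depth=0
After op 8 (undo): buf='hicat' undo_depth=2 redo_depth=1
After op 9 (type): buf='hicatone' undo_depth=3 redo_depth=0
After op 10 (delete): buf='hicat' undo_depth=4 redo_depth=0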